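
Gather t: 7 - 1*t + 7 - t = 14 - 2*t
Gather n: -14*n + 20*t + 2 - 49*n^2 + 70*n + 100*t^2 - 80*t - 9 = -49*n^2 + 56*n + 100*t^2 - 60*t - 7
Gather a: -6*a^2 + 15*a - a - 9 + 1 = -6*a^2 + 14*a - 8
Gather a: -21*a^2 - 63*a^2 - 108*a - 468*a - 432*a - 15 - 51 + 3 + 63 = -84*a^2 - 1008*a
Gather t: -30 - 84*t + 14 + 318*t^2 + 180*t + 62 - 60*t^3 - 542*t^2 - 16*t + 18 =-60*t^3 - 224*t^2 + 80*t + 64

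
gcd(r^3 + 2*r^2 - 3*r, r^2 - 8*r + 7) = r - 1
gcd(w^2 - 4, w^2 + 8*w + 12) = w + 2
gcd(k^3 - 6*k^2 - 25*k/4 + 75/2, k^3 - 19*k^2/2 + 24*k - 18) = k - 6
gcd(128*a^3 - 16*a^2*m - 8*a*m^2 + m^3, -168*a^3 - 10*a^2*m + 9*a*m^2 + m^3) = 4*a - m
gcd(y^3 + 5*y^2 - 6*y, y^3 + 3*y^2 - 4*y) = y^2 - y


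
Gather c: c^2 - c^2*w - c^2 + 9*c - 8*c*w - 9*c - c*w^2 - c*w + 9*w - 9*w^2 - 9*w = -c^2*w + c*(-w^2 - 9*w) - 9*w^2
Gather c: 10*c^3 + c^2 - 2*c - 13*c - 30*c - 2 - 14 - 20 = 10*c^3 + c^2 - 45*c - 36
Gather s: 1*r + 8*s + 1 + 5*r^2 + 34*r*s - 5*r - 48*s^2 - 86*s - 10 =5*r^2 - 4*r - 48*s^2 + s*(34*r - 78) - 9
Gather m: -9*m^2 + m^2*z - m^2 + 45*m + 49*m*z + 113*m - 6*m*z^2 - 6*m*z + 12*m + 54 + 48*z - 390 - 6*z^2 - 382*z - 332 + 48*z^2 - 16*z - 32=m^2*(z - 10) + m*(-6*z^2 + 43*z + 170) + 42*z^2 - 350*z - 700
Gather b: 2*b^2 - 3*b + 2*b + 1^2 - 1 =2*b^2 - b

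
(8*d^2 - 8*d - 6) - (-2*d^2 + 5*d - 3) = 10*d^2 - 13*d - 3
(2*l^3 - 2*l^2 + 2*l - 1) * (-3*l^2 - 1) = -6*l^5 + 6*l^4 - 8*l^3 + 5*l^2 - 2*l + 1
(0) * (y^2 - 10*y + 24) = 0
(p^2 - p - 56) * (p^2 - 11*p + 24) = p^4 - 12*p^3 - 21*p^2 + 592*p - 1344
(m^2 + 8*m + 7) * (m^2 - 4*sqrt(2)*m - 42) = m^4 - 4*sqrt(2)*m^3 + 8*m^3 - 32*sqrt(2)*m^2 - 35*m^2 - 336*m - 28*sqrt(2)*m - 294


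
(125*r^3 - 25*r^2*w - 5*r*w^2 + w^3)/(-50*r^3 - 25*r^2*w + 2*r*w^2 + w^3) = (-5*r + w)/(2*r + w)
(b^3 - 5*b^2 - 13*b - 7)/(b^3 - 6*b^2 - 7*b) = (b + 1)/b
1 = 1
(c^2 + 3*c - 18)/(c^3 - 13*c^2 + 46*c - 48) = (c + 6)/(c^2 - 10*c + 16)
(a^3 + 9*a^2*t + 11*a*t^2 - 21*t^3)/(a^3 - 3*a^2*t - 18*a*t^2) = (-a^2 - 6*a*t + 7*t^2)/(a*(-a + 6*t))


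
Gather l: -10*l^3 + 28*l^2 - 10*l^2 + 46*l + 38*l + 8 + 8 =-10*l^3 + 18*l^2 + 84*l + 16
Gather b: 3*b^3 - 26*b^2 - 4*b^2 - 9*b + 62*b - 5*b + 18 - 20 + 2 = 3*b^3 - 30*b^2 + 48*b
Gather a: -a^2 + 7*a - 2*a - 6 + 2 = -a^2 + 5*a - 4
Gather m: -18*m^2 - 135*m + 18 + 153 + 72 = -18*m^2 - 135*m + 243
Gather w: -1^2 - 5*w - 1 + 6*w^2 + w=6*w^2 - 4*w - 2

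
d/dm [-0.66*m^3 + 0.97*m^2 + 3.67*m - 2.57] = -1.98*m^2 + 1.94*m + 3.67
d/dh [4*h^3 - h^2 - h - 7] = 12*h^2 - 2*h - 1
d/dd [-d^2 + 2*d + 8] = 2 - 2*d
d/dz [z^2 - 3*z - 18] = 2*z - 3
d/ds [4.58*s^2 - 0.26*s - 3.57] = 9.16*s - 0.26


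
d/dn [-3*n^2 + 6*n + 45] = 6 - 6*n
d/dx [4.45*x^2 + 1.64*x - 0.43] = 8.9*x + 1.64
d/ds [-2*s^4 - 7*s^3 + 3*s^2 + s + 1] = -8*s^3 - 21*s^2 + 6*s + 1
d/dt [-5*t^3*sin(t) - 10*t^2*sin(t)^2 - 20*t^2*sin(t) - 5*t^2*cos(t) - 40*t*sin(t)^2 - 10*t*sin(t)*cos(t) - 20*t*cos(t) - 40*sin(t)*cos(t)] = -5*t^3*cos(t) - 10*t^2*sin(t) - 10*t^2*sin(2*t) - 20*t^2*cos(t) - 20*t*sin(t) - 40*t*sin(2*t) - 10*t*cos(t) - 10*t - 5*sin(2*t) - 20*cos(t) - 20*cos(2*t) - 20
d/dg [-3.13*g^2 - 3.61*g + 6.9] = -6.26*g - 3.61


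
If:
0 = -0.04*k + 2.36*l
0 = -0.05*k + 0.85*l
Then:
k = 0.00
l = 0.00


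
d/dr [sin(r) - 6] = cos(r)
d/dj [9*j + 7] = 9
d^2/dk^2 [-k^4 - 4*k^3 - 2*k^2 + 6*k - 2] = -12*k^2 - 24*k - 4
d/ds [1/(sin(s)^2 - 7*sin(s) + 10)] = (7 - 2*sin(s))*cos(s)/(sin(s)^2 - 7*sin(s) + 10)^2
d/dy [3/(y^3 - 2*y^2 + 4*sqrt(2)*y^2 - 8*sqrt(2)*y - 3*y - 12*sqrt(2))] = 3*(-3*y^2 - 8*sqrt(2)*y + 4*y + 3 + 8*sqrt(2))/(-y^3 - 4*sqrt(2)*y^2 + 2*y^2 + 3*y + 8*sqrt(2)*y + 12*sqrt(2))^2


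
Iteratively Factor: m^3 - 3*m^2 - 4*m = (m + 1)*(m^2 - 4*m) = m*(m + 1)*(m - 4)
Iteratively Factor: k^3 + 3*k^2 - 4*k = (k)*(k^2 + 3*k - 4) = k*(k - 1)*(k + 4)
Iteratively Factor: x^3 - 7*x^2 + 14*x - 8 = (x - 2)*(x^2 - 5*x + 4) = (x - 2)*(x - 1)*(x - 4)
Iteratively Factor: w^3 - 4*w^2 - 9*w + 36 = (w - 4)*(w^2 - 9) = (w - 4)*(w + 3)*(w - 3)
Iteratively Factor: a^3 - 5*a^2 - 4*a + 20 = (a - 5)*(a^2 - 4) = (a - 5)*(a - 2)*(a + 2)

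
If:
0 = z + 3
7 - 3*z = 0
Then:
No Solution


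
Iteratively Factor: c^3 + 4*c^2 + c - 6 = (c + 2)*(c^2 + 2*c - 3) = (c - 1)*(c + 2)*(c + 3)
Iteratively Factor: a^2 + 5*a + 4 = (a + 4)*(a + 1)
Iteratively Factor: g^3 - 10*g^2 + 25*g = (g - 5)*(g^2 - 5*g) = g*(g - 5)*(g - 5)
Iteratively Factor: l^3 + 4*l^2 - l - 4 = (l + 4)*(l^2 - 1) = (l + 1)*(l + 4)*(l - 1)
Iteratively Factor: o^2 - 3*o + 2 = (o - 2)*(o - 1)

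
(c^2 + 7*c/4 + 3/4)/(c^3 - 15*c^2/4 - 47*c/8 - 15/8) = 2*(c + 1)/(2*c^2 - 9*c - 5)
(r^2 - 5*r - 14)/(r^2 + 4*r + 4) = (r - 7)/(r + 2)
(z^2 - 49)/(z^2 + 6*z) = (z^2 - 49)/(z*(z + 6))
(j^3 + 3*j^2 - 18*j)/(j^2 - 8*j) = (j^2 + 3*j - 18)/(j - 8)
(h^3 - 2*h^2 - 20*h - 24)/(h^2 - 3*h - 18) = (h^2 + 4*h + 4)/(h + 3)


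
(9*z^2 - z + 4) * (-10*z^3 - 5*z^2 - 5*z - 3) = -90*z^5 - 35*z^4 - 80*z^3 - 42*z^2 - 17*z - 12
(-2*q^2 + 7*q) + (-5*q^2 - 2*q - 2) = -7*q^2 + 5*q - 2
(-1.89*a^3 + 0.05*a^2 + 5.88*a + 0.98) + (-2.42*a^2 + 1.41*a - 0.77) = -1.89*a^3 - 2.37*a^2 + 7.29*a + 0.21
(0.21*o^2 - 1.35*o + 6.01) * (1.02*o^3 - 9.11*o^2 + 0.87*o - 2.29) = 0.2142*o^5 - 3.2901*o^4 + 18.6114*o^3 - 56.4065*o^2 + 8.3202*o - 13.7629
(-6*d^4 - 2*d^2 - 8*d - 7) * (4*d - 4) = -24*d^5 + 24*d^4 - 8*d^3 - 24*d^2 + 4*d + 28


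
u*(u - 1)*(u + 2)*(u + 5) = u^4 + 6*u^3 + 3*u^2 - 10*u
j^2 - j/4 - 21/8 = (j - 7/4)*(j + 3/2)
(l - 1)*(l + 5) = l^2 + 4*l - 5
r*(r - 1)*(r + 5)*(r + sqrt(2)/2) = r^4 + sqrt(2)*r^3/2 + 4*r^3 - 5*r^2 + 2*sqrt(2)*r^2 - 5*sqrt(2)*r/2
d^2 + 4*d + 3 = (d + 1)*(d + 3)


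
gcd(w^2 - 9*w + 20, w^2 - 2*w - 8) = w - 4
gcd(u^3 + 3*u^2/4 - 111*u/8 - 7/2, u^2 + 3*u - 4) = u + 4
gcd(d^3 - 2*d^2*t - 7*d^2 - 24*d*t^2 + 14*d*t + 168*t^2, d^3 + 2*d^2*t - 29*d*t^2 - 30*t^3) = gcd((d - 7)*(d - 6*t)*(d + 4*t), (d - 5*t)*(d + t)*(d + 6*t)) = 1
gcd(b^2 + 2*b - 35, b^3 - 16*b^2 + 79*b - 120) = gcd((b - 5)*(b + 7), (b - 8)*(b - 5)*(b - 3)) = b - 5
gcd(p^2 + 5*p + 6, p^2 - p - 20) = 1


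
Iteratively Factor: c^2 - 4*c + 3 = (c - 3)*(c - 1)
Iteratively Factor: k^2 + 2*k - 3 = (k - 1)*(k + 3)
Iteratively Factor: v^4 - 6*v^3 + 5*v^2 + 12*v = (v - 4)*(v^3 - 2*v^2 - 3*v) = v*(v - 4)*(v^2 - 2*v - 3) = v*(v - 4)*(v - 3)*(v + 1)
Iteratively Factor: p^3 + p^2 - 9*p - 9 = (p + 3)*(p^2 - 2*p - 3) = (p + 1)*(p + 3)*(p - 3)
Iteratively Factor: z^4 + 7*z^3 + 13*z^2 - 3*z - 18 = (z + 3)*(z^3 + 4*z^2 + z - 6) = (z + 3)^2*(z^2 + z - 2) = (z - 1)*(z + 3)^2*(z + 2)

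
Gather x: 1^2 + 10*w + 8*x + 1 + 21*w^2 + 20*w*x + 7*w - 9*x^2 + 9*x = 21*w^2 + 17*w - 9*x^2 + x*(20*w + 17) + 2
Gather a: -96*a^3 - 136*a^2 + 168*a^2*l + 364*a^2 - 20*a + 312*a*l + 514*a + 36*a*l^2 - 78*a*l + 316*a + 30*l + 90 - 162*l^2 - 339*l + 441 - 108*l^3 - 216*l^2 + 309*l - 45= -96*a^3 + a^2*(168*l + 228) + a*(36*l^2 + 234*l + 810) - 108*l^3 - 378*l^2 + 486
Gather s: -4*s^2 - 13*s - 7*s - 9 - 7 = -4*s^2 - 20*s - 16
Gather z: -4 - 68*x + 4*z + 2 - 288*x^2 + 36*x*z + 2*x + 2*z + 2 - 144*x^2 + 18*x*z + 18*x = -432*x^2 - 48*x + z*(54*x + 6)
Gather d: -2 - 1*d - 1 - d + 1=-2*d - 2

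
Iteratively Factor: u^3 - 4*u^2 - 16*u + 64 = (u - 4)*(u^2 - 16) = (u - 4)^2*(u + 4)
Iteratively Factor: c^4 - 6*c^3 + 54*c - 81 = (c - 3)*(c^3 - 3*c^2 - 9*c + 27) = (c - 3)*(c + 3)*(c^2 - 6*c + 9) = (c - 3)^2*(c + 3)*(c - 3)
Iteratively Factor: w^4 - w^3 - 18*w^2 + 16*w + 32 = (w - 4)*(w^3 + 3*w^2 - 6*w - 8) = (w - 4)*(w + 1)*(w^2 + 2*w - 8) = (w - 4)*(w - 2)*(w + 1)*(w + 4)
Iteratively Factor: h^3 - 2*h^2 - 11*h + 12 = (h + 3)*(h^2 - 5*h + 4) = (h - 4)*(h + 3)*(h - 1)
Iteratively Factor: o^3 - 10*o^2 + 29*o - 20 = (o - 1)*(o^2 - 9*o + 20) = (o - 4)*(o - 1)*(o - 5)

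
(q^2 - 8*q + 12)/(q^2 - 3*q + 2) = (q - 6)/(q - 1)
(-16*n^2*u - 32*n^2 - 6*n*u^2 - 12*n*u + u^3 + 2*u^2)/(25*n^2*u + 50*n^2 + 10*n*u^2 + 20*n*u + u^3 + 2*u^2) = (-16*n^2 - 6*n*u + u^2)/(25*n^2 + 10*n*u + u^2)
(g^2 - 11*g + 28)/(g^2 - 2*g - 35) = (g - 4)/(g + 5)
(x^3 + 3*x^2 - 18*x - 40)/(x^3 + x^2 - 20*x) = (x + 2)/x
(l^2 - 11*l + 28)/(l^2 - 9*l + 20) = (l - 7)/(l - 5)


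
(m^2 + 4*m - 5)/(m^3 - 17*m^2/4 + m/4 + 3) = 4*(m + 5)/(4*m^2 - 13*m - 12)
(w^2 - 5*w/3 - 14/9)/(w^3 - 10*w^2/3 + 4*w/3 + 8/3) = (w - 7/3)/(w^2 - 4*w + 4)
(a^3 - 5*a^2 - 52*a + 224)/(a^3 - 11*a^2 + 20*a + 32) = (a + 7)/(a + 1)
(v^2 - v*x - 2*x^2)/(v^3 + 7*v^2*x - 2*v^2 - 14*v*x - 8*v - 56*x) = (-v^2 + v*x + 2*x^2)/(-v^3 - 7*v^2*x + 2*v^2 + 14*v*x + 8*v + 56*x)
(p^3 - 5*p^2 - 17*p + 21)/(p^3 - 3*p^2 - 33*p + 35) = (p + 3)/(p + 5)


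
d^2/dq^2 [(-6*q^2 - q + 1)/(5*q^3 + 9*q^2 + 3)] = 6*(-50*q^6 - 25*q^5 + 5*q^4 + 303*q^3 + 273*q^2 + 12*q - 27)/(125*q^9 + 675*q^8 + 1215*q^7 + 954*q^6 + 810*q^5 + 729*q^4 + 135*q^3 + 243*q^2 + 27)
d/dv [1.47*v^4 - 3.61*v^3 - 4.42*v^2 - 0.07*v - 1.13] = 5.88*v^3 - 10.83*v^2 - 8.84*v - 0.07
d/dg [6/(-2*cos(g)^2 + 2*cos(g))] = 3*(sin(g)/cos(g)^2 - 2*tan(g))/(cos(g) - 1)^2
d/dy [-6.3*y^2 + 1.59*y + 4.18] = 1.59 - 12.6*y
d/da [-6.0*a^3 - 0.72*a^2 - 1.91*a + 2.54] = -18.0*a^2 - 1.44*a - 1.91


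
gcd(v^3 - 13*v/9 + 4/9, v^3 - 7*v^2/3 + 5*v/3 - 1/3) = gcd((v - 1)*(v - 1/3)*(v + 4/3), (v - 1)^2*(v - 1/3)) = v^2 - 4*v/3 + 1/3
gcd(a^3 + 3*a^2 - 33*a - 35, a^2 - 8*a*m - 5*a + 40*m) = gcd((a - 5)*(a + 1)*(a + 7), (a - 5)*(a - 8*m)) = a - 5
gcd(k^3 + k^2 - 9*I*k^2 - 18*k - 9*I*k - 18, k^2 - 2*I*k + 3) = k - 3*I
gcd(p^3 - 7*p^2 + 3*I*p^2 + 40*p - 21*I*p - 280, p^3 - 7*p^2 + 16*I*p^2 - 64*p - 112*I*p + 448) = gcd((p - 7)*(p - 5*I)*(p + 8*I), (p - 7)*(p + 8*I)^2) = p^2 + p*(-7 + 8*I) - 56*I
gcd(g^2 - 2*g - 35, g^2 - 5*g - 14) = g - 7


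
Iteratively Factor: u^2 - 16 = (u + 4)*(u - 4)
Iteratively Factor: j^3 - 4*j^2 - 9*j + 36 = (j - 3)*(j^2 - j - 12) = (j - 3)*(j + 3)*(j - 4)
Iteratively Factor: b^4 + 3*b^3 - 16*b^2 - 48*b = (b - 4)*(b^3 + 7*b^2 + 12*b) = (b - 4)*(b + 3)*(b^2 + 4*b) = (b - 4)*(b + 3)*(b + 4)*(b)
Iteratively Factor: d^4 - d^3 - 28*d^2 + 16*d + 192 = (d - 4)*(d^3 + 3*d^2 - 16*d - 48) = (d - 4)*(d + 4)*(d^2 - d - 12) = (d - 4)*(d + 3)*(d + 4)*(d - 4)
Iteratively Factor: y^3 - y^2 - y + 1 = (y - 1)*(y^2 - 1) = (y - 1)^2*(y + 1)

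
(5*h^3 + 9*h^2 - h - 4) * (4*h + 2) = 20*h^4 + 46*h^3 + 14*h^2 - 18*h - 8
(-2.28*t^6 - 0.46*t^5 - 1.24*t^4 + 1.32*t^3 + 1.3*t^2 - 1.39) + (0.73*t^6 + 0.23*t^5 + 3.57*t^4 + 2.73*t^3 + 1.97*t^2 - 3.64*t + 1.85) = -1.55*t^6 - 0.23*t^5 + 2.33*t^4 + 4.05*t^3 + 3.27*t^2 - 3.64*t + 0.46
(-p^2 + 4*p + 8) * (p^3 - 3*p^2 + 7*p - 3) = -p^5 + 7*p^4 - 11*p^3 + 7*p^2 + 44*p - 24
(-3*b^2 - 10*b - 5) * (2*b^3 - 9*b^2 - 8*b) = -6*b^5 + 7*b^4 + 104*b^3 + 125*b^2 + 40*b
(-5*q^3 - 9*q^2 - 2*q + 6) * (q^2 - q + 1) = -5*q^5 - 4*q^4 + 2*q^3 - q^2 - 8*q + 6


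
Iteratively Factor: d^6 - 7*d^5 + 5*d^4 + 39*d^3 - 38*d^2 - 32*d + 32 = (d - 4)*(d^5 - 3*d^4 - 7*d^3 + 11*d^2 + 6*d - 8) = (d - 4)*(d + 2)*(d^4 - 5*d^3 + 3*d^2 + 5*d - 4) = (d - 4)*(d + 1)*(d + 2)*(d^3 - 6*d^2 + 9*d - 4) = (d - 4)*(d - 1)*(d + 1)*(d + 2)*(d^2 - 5*d + 4) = (d - 4)^2*(d - 1)*(d + 1)*(d + 2)*(d - 1)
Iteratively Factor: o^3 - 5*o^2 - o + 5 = (o - 5)*(o^2 - 1) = (o - 5)*(o - 1)*(o + 1)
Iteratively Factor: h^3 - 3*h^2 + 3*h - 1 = (h - 1)*(h^2 - 2*h + 1) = (h - 1)^2*(h - 1)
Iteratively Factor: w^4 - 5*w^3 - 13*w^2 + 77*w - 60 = (w - 1)*(w^3 - 4*w^2 - 17*w + 60) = (w - 5)*(w - 1)*(w^2 + w - 12) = (w - 5)*(w - 3)*(w - 1)*(w + 4)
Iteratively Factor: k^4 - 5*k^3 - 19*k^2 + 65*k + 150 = (k + 3)*(k^3 - 8*k^2 + 5*k + 50) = (k - 5)*(k + 3)*(k^2 - 3*k - 10) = (k - 5)*(k + 2)*(k + 3)*(k - 5)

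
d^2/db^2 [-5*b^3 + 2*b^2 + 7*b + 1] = 4 - 30*b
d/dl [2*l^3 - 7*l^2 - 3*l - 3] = 6*l^2 - 14*l - 3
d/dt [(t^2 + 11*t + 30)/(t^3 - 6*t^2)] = (-t^3 - 22*t^2 - 24*t + 360)/(t^3*(t^2 - 12*t + 36))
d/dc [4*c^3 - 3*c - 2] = 12*c^2 - 3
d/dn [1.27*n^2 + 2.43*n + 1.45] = 2.54*n + 2.43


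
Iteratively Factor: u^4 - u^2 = (u + 1)*(u^3 - u^2) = (u - 1)*(u + 1)*(u^2) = u*(u - 1)*(u + 1)*(u)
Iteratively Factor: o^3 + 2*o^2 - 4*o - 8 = (o - 2)*(o^2 + 4*o + 4) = (o - 2)*(o + 2)*(o + 2)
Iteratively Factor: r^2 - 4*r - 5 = (r - 5)*(r + 1)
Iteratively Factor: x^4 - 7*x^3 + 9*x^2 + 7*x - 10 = (x + 1)*(x^3 - 8*x^2 + 17*x - 10) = (x - 2)*(x + 1)*(x^2 - 6*x + 5) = (x - 2)*(x - 1)*(x + 1)*(x - 5)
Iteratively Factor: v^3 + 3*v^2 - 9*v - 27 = (v + 3)*(v^2 - 9) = (v + 3)^2*(v - 3)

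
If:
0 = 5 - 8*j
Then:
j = 5/8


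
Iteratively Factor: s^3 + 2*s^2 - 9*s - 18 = (s + 2)*(s^2 - 9) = (s - 3)*(s + 2)*(s + 3)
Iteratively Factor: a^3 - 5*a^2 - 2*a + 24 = (a - 3)*(a^2 - 2*a - 8) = (a - 4)*(a - 3)*(a + 2)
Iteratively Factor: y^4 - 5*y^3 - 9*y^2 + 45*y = (y)*(y^3 - 5*y^2 - 9*y + 45) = y*(y - 3)*(y^2 - 2*y - 15) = y*(y - 3)*(y + 3)*(y - 5)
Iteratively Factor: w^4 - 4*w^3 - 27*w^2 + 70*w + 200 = (w - 5)*(w^3 + w^2 - 22*w - 40) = (w - 5)*(w + 4)*(w^2 - 3*w - 10) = (w - 5)*(w + 2)*(w + 4)*(w - 5)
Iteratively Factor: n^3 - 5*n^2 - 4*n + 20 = (n - 2)*(n^2 - 3*n - 10) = (n - 5)*(n - 2)*(n + 2)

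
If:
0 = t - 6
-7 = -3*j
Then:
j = 7/3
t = 6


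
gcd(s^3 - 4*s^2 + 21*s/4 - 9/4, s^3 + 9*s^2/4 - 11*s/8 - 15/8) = s - 1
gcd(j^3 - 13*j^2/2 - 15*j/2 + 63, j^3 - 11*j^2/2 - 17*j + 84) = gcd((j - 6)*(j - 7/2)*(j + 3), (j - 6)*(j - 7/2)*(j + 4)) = j^2 - 19*j/2 + 21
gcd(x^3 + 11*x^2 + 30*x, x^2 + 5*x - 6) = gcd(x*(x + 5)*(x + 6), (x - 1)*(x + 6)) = x + 6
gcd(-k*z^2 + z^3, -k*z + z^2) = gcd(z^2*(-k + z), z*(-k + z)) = -k*z + z^2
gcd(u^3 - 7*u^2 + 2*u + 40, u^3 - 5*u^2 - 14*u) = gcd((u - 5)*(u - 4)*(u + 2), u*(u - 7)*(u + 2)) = u + 2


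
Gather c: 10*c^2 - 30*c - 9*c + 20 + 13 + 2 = 10*c^2 - 39*c + 35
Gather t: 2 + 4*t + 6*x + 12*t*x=t*(12*x + 4) + 6*x + 2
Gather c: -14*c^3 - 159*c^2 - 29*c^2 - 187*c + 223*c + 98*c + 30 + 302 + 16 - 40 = -14*c^3 - 188*c^2 + 134*c + 308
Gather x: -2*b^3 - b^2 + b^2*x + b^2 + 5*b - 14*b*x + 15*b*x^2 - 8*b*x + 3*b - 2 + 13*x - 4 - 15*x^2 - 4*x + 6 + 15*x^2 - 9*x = -2*b^3 + 15*b*x^2 + 8*b + x*(b^2 - 22*b)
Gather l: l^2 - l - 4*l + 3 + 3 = l^2 - 5*l + 6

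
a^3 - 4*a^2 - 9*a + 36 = (a - 4)*(a - 3)*(a + 3)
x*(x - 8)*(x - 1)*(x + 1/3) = x^4 - 26*x^3/3 + 5*x^2 + 8*x/3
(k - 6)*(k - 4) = k^2 - 10*k + 24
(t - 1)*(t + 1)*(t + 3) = t^3 + 3*t^2 - t - 3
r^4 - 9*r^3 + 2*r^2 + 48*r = r*(r - 8)*(r - 3)*(r + 2)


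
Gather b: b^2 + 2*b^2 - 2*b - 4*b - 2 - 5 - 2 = 3*b^2 - 6*b - 9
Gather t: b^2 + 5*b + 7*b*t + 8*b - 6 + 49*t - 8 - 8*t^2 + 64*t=b^2 + 13*b - 8*t^2 + t*(7*b + 113) - 14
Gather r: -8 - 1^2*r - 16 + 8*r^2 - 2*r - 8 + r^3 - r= r^3 + 8*r^2 - 4*r - 32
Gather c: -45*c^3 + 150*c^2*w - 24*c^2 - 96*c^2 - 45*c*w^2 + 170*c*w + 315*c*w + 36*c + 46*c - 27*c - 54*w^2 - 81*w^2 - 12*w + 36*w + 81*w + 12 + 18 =-45*c^3 + c^2*(150*w - 120) + c*(-45*w^2 + 485*w + 55) - 135*w^2 + 105*w + 30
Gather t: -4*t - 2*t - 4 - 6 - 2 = -6*t - 12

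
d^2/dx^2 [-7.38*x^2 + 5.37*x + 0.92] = -14.7600000000000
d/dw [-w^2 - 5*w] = -2*w - 5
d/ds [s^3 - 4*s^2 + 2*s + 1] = 3*s^2 - 8*s + 2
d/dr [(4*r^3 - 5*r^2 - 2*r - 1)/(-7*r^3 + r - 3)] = (-35*r^4 - 20*r^3 - 62*r^2 + 30*r + 7)/(49*r^6 - 14*r^4 + 42*r^3 + r^2 - 6*r + 9)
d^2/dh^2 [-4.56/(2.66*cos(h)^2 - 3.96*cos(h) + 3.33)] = (129.058944*(1 - cos(h)^2)^2 - 144.099648*cos(h)^3 - 25.528704*cos(h)^2 + 348.331104*cos(h) - 191.292)/(2.66*cos(h)^2 - 3.96*cos(h) + 3.33)^3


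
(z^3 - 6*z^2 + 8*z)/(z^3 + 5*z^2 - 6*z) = (z^2 - 6*z + 8)/(z^2 + 5*z - 6)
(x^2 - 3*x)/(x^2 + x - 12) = x/(x + 4)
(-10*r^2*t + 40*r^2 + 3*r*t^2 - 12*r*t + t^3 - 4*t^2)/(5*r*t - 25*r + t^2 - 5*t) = (-2*r*t + 8*r + t^2 - 4*t)/(t - 5)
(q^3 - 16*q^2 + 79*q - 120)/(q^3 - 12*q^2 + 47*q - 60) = (q - 8)/(q - 4)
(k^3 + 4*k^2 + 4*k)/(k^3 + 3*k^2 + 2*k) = (k + 2)/(k + 1)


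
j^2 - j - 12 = (j - 4)*(j + 3)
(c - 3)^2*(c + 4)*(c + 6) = c^4 + 4*c^3 - 27*c^2 - 54*c + 216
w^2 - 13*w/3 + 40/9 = (w - 8/3)*(w - 5/3)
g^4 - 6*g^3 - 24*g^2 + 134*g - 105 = (g - 7)*(g - 3)*(g - 1)*(g + 5)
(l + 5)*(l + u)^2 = l^3 + 2*l^2*u + 5*l^2 + l*u^2 + 10*l*u + 5*u^2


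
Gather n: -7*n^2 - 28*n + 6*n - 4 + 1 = -7*n^2 - 22*n - 3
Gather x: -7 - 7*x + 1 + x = -6*x - 6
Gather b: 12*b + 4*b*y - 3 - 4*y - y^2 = b*(4*y + 12) - y^2 - 4*y - 3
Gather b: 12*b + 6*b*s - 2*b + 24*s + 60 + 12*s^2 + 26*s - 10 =b*(6*s + 10) + 12*s^2 + 50*s + 50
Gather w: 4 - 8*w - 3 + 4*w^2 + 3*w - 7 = 4*w^2 - 5*w - 6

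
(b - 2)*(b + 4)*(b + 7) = b^3 + 9*b^2 + 6*b - 56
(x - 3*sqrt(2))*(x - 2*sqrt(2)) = x^2 - 5*sqrt(2)*x + 12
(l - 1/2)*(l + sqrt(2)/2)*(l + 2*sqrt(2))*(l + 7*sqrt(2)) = l^4 - l^3/2 + 19*sqrt(2)*l^3/2 - 19*sqrt(2)*l^2/4 + 37*l^2 - 37*l/2 + 14*sqrt(2)*l - 7*sqrt(2)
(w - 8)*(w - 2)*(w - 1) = w^3 - 11*w^2 + 26*w - 16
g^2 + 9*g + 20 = (g + 4)*(g + 5)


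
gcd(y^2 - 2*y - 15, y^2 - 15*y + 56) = 1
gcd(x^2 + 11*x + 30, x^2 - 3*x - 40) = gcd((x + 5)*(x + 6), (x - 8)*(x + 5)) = x + 5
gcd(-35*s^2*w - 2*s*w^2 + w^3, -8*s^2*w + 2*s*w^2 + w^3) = w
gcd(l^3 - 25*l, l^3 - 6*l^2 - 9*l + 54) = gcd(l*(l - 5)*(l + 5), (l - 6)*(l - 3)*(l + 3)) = 1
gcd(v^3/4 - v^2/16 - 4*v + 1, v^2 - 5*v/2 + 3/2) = 1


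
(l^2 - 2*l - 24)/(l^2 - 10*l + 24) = (l + 4)/(l - 4)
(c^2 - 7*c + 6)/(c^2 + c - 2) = (c - 6)/(c + 2)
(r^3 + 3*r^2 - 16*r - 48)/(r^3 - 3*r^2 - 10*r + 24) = (r + 4)/(r - 2)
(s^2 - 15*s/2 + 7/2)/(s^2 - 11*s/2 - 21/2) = (2*s - 1)/(2*s + 3)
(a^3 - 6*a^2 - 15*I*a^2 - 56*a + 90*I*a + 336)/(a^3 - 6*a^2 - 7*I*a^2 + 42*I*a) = (a - 8*I)/a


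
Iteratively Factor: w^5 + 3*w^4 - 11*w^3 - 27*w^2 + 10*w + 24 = (w + 4)*(w^4 - w^3 - 7*w^2 + w + 6) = (w + 2)*(w + 4)*(w^3 - 3*w^2 - w + 3) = (w - 3)*(w + 2)*(w + 4)*(w^2 - 1) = (w - 3)*(w - 1)*(w + 2)*(w + 4)*(w + 1)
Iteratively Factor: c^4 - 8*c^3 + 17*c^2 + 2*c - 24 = (c - 4)*(c^3 - 4*c^2 + c + 6) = (c - 4)*(c - 3)*(c^2 - c - 2) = (c - 4)*(c - 3)*(c + 1)*(c - 2)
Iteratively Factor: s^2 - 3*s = (s)*(s - 3)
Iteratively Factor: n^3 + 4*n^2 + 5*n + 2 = (n + 1)*(n^2 + 3*n + 2) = (n + 1)*(n + 2)*(n + 1)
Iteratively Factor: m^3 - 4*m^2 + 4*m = (m)*(m^2 - 4*m + 4) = m*(m - 2)*(m - 2)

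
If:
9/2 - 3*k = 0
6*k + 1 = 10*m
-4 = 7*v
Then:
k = 3/2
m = 1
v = -4/7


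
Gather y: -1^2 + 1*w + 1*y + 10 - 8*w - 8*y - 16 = -7*w - 7*y - 7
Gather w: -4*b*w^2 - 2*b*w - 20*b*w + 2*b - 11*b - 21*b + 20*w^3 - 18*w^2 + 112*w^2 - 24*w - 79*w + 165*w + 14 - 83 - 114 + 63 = -30*b + 20*w^3 + w^2*(94 - 4*b) + w*(62 - 22*b) - 120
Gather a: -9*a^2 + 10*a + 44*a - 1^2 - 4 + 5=-9*a^2 + 54*a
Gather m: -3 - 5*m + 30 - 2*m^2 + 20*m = -2*m^2 + 15*m + 27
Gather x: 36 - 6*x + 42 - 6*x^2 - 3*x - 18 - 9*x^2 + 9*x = 60 - 15*x^2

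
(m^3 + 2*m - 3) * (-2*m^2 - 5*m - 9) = -2*m^5 - 5*m^4 - 13*m^3 - 4*m^2 - 3*m + 27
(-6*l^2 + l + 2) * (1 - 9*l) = 54*l^3 - 15*l^2 - 17*l + 2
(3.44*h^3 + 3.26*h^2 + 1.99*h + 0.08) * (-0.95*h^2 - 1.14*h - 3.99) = -3.268*h^5 - 7.0186*h^4 - 19.3325*h^3 - 15.352*h^2 - 8.0313*h - 0.3192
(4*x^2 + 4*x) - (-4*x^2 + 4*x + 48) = 8*x^2 - 48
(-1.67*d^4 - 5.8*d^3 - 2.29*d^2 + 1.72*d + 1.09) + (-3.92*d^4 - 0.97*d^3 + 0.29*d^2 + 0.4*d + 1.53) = -5.59*d^4 - 6.77*d^3 - 2.0*d^2 + 2.12*d + 2.62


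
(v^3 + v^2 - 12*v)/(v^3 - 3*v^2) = (v + 4)/v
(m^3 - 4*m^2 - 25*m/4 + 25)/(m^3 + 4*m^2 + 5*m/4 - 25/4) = (2*m^2 - 13*m + 20)/(2*m^2 + 3*m - 5)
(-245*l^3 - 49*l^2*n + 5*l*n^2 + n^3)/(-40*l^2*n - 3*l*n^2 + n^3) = (49*l^2 - n^2)/(n*(8*l - n))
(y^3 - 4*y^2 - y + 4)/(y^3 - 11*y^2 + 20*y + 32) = (y - 1)/(y - 8)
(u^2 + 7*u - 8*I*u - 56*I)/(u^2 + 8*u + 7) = (u - 8*I)/(u + 1)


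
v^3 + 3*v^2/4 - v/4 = v*(v - 1/4)*(v + 1)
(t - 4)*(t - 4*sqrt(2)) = t^2 - 4*sqrt(2)*t - 4*t + 16*sqrt(2)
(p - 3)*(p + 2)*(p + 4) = p^3 + 3*p^2 - 10*p - 24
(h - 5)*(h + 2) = h^2 - 3*h - 10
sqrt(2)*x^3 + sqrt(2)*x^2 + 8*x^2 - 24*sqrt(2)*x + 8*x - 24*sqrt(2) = (x - 2*sqrt(2))*(x + 6*sqrt(2))*(sqrt(2)*x + sqrt(2))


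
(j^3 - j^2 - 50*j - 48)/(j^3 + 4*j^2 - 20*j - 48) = (j^2 - 7*j - 8)/(j^2 - 2*j - 8)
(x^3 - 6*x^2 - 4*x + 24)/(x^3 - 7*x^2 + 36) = (x - 2)/(x - 3)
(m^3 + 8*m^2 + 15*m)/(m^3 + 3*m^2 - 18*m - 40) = m*(m + 3)/(m^2 - 2*m - 8)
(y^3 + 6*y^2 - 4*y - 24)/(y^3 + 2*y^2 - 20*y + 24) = (y + 2)/(y - 2)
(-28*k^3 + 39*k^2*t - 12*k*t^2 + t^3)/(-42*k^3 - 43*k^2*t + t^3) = (4*k^2 - 5*k*t + t^2)/(6*k^2 + 7*k*t + t^2)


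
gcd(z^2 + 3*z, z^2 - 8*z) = z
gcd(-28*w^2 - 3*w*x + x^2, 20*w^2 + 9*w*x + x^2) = 4*w + x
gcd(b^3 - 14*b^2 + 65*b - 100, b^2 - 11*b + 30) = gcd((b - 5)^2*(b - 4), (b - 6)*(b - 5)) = b - 5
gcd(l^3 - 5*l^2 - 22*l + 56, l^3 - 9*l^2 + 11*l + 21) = l - 7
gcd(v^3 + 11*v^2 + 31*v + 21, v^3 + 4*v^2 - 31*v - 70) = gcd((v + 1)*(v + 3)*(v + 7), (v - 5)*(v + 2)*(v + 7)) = v + 7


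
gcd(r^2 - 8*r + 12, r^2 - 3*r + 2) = r - 2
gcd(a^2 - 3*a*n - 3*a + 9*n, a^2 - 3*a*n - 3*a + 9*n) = a^2 - 3*a*n - 3*a + 9*n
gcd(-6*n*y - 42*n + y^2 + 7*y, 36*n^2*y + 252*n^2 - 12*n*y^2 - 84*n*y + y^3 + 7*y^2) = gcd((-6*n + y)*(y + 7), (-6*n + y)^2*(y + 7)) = -6*n*y - 42*n + y^2 + 7*y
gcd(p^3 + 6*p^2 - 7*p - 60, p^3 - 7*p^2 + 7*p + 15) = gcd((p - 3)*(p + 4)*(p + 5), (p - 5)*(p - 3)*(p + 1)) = p - 3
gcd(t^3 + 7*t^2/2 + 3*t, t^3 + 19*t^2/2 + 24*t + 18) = t^2 + 7*t/2 + 3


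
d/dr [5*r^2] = 10*r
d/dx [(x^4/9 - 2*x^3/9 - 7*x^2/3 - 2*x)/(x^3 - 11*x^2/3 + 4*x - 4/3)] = (3*x^6 - 22*x^5 + 121*x^4 + 44*x^3 - 426*x^2 + 168*x + 72)/(3*(9*x^6 - 66*x^5 + 193*x^4 - 288*x^3 + 232*x^2 - 96*x + 16))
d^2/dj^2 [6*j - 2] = 0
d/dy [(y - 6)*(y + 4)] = 2*y - 2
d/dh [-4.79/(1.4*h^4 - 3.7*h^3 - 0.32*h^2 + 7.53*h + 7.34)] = (26.824*h^3 - 53.169*h^2 - 3.0656*h + 36.0687)/(1.4*h^4 - 3.7*h^3 - 0.32*h^2 + 7.53*h + 7.34)^2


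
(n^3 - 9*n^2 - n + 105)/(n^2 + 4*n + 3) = (n^2 - 12*n + 35)/(n + 1)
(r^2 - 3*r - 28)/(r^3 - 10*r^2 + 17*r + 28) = (r + 4)/(r^2 - 3*r - 4)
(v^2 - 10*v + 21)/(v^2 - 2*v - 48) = (-v^2 + 10*v - 21)/(-v^2 + 2*v + 48)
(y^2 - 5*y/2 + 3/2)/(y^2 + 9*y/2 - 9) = (y - 1)/(y + 6)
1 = 1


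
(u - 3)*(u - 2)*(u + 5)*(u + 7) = u^4 + 7*u^3 - 19*u^2 - 103*u + 210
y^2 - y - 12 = (y - 4)*(y + 3)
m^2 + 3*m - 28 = (m - 4)*(m + 7)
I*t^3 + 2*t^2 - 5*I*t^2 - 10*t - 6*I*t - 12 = (t - 6)*(t - 2*I)*(I*t + I)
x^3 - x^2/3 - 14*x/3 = x*(x - 7/3)*(x + 2)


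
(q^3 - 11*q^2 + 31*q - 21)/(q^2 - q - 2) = (-q^3 + 11*q^2 - 31*q + 21)/(-q^2 + q + 2)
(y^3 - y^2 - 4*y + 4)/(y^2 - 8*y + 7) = (y^2 - 4)/(y - 7)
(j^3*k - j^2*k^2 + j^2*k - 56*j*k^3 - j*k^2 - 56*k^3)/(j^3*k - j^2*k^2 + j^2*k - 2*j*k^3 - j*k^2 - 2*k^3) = (j^2 - j*k - 56*k^2)/(j^2 - j*k - 2*k^2)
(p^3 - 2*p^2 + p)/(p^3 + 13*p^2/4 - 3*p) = 4*(p^2 - 2*p + 1)/(4*p^2 + 13*p - 12)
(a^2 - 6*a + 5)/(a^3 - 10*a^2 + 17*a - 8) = (a - 5)/(a^2 - 9*a + 8)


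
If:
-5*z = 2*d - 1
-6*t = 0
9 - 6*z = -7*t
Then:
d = -13/4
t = 0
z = 3/2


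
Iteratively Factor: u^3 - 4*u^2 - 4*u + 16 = (u - 2)*(u^2 - 2*u - 8) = (u - 4)*(u - 2)*(u + 2)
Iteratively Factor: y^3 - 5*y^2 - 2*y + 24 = (y + 2)*(y^2 - 7*y + 12) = (y - 3)*(y + 2)*(y - 4)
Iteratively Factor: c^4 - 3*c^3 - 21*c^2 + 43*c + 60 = (c + 4)*(c^3 - 7*c^2 + 7*c + 15) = (c + 1)*(c + 4)*(c^2 - 8*c + 15) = (c - 3)*(c + 1)*(c + 4)*(c - 5)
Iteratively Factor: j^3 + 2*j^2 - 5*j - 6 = (j + 3)*(j^2 - j - 2) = (j - 2)*(j + 3)*(j + 1)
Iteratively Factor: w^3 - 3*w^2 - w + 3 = (w - 3)*(w^2 - 1) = (w - 3)*(w + 1)*(w - 1)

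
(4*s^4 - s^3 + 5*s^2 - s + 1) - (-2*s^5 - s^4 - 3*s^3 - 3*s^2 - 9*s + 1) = 2*s^5 + 5*s^4 + 2*s^3 + 8*s^2 + 8*s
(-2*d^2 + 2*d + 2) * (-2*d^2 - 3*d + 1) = 4*d^4 + 2*d^3 - 12*d^2 - 4*d + 2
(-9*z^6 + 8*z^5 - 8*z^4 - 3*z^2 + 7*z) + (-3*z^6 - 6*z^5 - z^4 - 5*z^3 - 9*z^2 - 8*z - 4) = -12*z^6 + 2*z^5 - 9*z^4 - 5*z^3 - 12*z^2 - z - 4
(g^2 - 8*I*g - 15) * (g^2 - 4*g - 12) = g^4 - 4*g^3 - 8*I*g^3 - 27*g^2 + 32*I*g^2 + 60*g + 96*I*g + 180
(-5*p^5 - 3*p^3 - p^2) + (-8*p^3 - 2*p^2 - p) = -5*p^5 - 11*p^3 - 3*p^2 - p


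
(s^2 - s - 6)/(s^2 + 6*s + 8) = (s - 3)/(s + 4)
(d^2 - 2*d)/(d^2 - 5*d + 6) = d/(d - 3)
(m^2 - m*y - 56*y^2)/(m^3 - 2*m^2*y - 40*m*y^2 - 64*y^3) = (m + 7*y)/(m^2 + 6*m*y + 8*y^2)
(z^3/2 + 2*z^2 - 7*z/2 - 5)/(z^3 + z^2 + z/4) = 2*(z^3 + 4*z^2 - 7*z - 10)/(z*(4*z^2 + 4*z + 1))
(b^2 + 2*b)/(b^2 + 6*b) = (b + 2)/(b + 6)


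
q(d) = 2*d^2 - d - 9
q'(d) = 4*d - 1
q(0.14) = -9.10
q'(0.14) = -0.44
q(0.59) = -8.89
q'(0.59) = 1.36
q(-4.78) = 41.48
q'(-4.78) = -20.12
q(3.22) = 8.52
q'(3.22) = 11.88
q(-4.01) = 27.17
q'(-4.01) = -17.04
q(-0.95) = -6.24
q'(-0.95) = -4.80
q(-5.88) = 66.03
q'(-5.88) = -24.52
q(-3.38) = 17.23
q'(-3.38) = -14.52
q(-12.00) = 291.00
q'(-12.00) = -49.00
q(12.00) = 267.00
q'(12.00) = 47.00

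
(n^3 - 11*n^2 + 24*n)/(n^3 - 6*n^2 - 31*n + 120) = n/(n + 5)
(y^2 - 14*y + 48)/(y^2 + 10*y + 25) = (y^2 - 14*y + 48)/(y^2 + 10*y + 25)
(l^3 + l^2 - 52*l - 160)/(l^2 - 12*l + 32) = (l^2 + 9*l + 20)/(l - 4)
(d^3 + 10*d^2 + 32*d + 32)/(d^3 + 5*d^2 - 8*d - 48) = (d + 2)/(d - 3)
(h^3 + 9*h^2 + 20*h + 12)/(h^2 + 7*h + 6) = h + 2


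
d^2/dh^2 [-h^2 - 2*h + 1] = -2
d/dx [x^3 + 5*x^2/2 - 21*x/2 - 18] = 3*x^2 + 5*x - 21/2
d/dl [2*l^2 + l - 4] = 4*l + 1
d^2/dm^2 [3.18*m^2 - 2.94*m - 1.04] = 6.36000000000000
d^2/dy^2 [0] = 0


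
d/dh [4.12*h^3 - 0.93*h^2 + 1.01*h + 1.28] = 12.36*h^2 - 1.86*h + 1.01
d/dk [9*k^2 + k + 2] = 18*k + 1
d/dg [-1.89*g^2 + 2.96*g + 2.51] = 2.96 - 3.78*g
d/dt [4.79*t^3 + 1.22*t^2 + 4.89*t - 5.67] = 14.37*t^2 + 2.44*t + 4.89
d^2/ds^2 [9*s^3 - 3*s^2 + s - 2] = 54*s - 6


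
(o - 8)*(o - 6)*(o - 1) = o^3 - 15*o^2 + 62*o - 48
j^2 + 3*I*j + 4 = (j - I)*(j + 4*I)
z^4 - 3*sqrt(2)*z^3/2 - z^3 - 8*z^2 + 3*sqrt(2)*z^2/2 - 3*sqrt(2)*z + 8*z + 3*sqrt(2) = (z - 1)*(z - 3*sqrt(2))*(z + sqrt(2)/2)*(z + sqrt(2))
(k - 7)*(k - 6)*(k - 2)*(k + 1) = k^4 - 14*k^3 + 53*k^2 - 16*k - 84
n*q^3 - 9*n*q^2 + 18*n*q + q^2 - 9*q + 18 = (q - 6)*(q - 3)*(n*q + 1)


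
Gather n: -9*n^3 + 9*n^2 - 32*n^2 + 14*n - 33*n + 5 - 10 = -9*n^3 - 23*n^2 - 19*n - 5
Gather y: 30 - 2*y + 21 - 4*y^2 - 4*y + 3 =-4*y^2 - 6*y + 54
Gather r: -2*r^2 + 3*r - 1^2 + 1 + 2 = -2*r^2 + 3*r + 2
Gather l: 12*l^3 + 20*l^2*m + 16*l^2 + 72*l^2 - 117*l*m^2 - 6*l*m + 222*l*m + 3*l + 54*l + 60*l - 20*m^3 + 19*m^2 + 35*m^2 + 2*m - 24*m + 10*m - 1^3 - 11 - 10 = 12*l^3 + l^2*(20*m + 88) + l*(-117*m^2 + 216*m + 117) - 20*m^3 + 54*m^2 - 12*m - 22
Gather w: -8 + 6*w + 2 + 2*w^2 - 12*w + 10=2*w^2 - 6*w + 4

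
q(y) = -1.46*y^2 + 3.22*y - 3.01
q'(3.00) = -5.54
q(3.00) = -6.49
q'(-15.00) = 47.02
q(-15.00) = -379.81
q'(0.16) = 2.75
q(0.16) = -2.53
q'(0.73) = 1.09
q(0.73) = -1.44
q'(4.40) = -9.63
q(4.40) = -17.11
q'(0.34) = 2.23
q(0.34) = -2.08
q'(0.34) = 2.23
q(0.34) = -2.08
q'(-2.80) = 11.40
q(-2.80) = -23.47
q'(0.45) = 1.91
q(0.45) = -1.86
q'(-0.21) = 3.83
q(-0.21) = -3.75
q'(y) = 3.22 - 2.92*y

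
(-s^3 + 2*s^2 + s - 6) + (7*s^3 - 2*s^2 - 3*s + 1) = 6*s^3 - 2*s - 5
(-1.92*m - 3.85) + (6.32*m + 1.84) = 4.4*m - 2.01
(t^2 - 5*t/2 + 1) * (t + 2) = t^3 - t^2/2 - 4*t + 2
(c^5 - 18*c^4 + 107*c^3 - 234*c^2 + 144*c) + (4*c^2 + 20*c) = c^5 - 18*c^4 + 107*c^3 - 230*c^2 + 164*c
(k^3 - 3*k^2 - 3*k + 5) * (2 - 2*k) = -2*k^4 + 8*k^3 - 16*k + 10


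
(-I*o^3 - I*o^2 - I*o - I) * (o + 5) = -I*o^4 - 6*I*o^3 - 6*I*o^2 - 6*I*o - 5*I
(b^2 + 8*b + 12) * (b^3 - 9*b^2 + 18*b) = b^5 - b^4 - 42*b^3 + 36*b^2 + 216*b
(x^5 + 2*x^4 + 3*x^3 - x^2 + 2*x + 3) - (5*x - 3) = x^5 + 2*x^4 + 3*x^3 - x^2 - 3*x + 6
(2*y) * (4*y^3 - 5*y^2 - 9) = 8*y^4 - 10*y^3 - 18*y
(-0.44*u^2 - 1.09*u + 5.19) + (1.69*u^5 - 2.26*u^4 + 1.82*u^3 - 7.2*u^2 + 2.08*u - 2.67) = 1.69*u^5 - 2.26*u^4 + 1.82*u^3 - 7.64*u^2 + 0.99*u + 2.52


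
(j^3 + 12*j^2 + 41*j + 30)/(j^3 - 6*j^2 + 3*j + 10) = (j^2 + 11*j + 30)/(j^2 - 7*j + 10)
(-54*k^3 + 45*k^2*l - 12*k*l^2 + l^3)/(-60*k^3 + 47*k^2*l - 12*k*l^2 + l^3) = (18*k^2 - 9*k*l + l^2)/(20*k^2 - 9*k*l + l^2)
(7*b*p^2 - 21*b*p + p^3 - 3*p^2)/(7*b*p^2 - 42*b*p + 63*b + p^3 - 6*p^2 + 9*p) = p/(p - 3)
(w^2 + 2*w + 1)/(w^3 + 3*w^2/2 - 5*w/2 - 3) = 2*(w + 1)/(2*w^2 + w - 6)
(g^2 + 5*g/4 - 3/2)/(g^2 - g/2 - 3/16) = 4*(g + 2)/(4*g + 1)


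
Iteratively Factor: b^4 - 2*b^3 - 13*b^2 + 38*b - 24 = (b - 3)*(b^3 + b^2 - 10*b + 8) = (b - 3)*(b - 1)*(b^2 + 2*b - 8) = (b - 3)*(b - 2)*(b - 1)*(b + 4)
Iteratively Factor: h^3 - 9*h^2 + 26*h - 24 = (h - 4)*(h^2 - 5*h + 6) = (h - 4)*(h - 3)*(h - 2)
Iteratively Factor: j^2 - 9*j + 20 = (j - 4)*(j - 5)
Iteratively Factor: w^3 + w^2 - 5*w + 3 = (w - 1)*(w^2 + 2*w - 3) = (w - 1)^2*(w + 3)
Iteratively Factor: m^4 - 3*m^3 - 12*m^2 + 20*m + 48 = (m - 4)*(m^3 + m^2 - 8*m - 12) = (m - 4)*(m - 3)*(m^2 + 4*m + 4) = (m - 4)*(m - 3)*(m + 2)*(m + 2)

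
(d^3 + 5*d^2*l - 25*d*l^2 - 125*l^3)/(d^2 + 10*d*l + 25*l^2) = d - 5*l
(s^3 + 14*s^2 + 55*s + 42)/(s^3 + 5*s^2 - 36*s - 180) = (s^2 + 8*s + 7)/(s^2 - s - 30)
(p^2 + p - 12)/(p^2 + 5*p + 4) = (p - 3)/(p + 1)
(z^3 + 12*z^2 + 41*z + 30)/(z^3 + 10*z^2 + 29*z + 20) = (z + 6)/(z + 4)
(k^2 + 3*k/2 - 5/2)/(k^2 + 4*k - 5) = (k + 5/2)/(k + 5)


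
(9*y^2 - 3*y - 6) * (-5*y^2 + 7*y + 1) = -45*y^4 + 78*y^3 + 18*y^2 - 45*y - 6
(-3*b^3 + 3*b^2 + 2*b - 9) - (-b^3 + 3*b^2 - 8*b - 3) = -2*b^3 + 10*b - 6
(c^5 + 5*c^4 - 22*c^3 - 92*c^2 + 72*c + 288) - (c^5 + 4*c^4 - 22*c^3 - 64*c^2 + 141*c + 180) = c^4 - 28*c^2 - 69*c + 108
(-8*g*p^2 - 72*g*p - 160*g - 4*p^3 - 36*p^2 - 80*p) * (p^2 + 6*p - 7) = -8*g*p^4 - 120*g*p^3 - 536*g*p^2 - 456*g*p + 1120*g - 4*p^5 - 60*p^4 - 268*p^3 - 228*p^2 + 560*p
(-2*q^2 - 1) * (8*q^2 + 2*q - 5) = -16*q^4 - 4*q^3 + 2*q^2 - 2*q + 5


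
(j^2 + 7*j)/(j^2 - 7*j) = (j + 7)/(j - 7)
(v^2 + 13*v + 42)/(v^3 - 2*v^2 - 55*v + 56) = (v + 6)/(v^2 - 9*v + 8)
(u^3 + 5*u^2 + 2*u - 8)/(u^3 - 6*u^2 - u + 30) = (u^2 + 3*u - 4)/(u^2 - 8*u + 15)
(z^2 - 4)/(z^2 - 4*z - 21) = (4 - z^2)/(-z^2 + 4*z + 21)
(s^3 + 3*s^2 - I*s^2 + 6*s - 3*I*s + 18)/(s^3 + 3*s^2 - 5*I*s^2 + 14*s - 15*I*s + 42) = (s - 3*I)/(s - 7*I)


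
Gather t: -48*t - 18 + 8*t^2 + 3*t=8*t^2 - 45*t - 18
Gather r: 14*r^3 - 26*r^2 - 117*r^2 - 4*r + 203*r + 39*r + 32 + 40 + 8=14*r^3 - 143*r^2 + 238*r + 80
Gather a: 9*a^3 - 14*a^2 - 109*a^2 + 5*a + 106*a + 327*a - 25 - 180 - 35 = 9*a^3 - 123*a^2 + 438*a - 240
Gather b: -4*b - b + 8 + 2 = 10 - 5*b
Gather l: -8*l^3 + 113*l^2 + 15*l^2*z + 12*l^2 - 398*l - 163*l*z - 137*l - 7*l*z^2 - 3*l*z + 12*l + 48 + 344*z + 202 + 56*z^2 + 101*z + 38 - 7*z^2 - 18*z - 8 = -8*l^3 + l^2*(15*z + 125) + l*(-7*z^2 - 166*z - 523) + 49*z^2 + 427*z + 280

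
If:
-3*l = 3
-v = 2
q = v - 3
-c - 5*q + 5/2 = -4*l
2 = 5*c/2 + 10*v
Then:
No Solution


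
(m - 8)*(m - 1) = m^2 - 9*m + 8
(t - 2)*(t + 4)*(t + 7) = t^3 + 9*t^2 + 6*t - 56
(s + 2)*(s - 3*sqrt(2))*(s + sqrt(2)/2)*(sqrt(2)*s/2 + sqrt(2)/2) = sqrt(2)*s^4/2 - 5*s^3/2 + 3*sqrt(2)*s^3/2 - 15*s^2/2 - sqrt(2)*s^2/2 - 9*sqrt(2)*s/2 - 5*s - 3*sqrt(2)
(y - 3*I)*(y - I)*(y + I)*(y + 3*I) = y^4 + 10*y^2 + 9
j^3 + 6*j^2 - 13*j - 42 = (j - 3)*(j + 2)*(j + 7)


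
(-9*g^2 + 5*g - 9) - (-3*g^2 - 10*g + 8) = -6*g^2 + 15*g - 17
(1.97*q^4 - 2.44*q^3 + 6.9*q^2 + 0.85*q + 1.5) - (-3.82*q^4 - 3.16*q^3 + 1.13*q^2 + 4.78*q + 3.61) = 5.79*q^4 + 0.72*q^3 + 5.77*q^2 - 3.93*q - 2.11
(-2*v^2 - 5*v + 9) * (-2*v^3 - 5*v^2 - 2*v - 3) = 4*v^5 + 20*v^4 + 11*v^3 - 29*v^2 - 3*v - 27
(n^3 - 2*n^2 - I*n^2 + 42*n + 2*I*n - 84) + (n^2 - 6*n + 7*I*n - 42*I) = n^3 - n^2 - I*n^2 + 36*n + 9*I*n - 84 - 42*I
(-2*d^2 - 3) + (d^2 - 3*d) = -d^2 - 3*d - 3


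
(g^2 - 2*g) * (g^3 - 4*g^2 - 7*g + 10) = g^5 - 6*g^4 + g^3 + 24*g^2 - 20*g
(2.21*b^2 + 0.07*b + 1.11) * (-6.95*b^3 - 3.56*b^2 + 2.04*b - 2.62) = -15.3595*b^5 - 8.3541*b^4 - 3.4553*b^3 - 9.599*b^2 + 2.081*b - 2.9082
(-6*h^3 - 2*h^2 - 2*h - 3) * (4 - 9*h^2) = 54*h^5 + 18*h^4 - 6*h^3 + 19*h^2 - 8*h - 12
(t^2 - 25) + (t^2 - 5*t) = 2*t^2 - 5*t - 25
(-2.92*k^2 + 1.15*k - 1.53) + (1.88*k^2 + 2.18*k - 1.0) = -1.04*k^2 + 3.33*k - 2.53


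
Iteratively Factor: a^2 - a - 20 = (a - 5)*(a + 4)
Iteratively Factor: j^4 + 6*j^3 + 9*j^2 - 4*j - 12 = (j + 2)*(j^3 + 4*j^2 + j - 6) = (j + 2)*(j + 3)*(j^2 + j - 2) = (j - 1)*(j + 2)*(j + 3)*(j + 2)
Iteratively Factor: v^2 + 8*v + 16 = (v + 4)*(v + 4)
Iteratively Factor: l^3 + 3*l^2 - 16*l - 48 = (l - 4)*(l^2 + 7*l + 12) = (l - 4)*(l + 4)*(l + 3)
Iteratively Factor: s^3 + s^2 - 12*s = (s)*(s^2 + s - 12) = s*(s - 3)*(s + 4)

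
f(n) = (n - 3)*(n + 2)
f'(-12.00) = -25.00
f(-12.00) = 150.00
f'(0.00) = -1.00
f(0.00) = -6.00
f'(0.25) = -0.50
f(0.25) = -6.19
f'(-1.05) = -3.10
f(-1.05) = -3.85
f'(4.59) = 8.18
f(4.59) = 10.48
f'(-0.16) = -1.32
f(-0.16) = -5.81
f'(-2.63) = -6.26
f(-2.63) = 3.55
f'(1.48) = 1.96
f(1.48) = -5.29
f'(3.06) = 5.12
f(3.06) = 0.30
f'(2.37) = 3.74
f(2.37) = -2.75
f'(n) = 2*n - 1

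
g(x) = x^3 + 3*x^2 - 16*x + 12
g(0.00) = 12.00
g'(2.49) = 17.54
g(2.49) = 6.20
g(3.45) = 33.57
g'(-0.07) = -16.41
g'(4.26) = 64.00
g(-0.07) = 13.13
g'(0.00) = -16.00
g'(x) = 3*x^2 + 6*x - 16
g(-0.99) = 29.81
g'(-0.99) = -19.00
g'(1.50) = -0.25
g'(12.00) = 488.00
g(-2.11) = 49.72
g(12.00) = 1980.00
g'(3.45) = 40.41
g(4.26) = 75.59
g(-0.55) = 21.54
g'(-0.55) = -18.39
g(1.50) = -1.88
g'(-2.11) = -15.30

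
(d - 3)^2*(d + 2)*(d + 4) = d^4 - 19*d^2 + 6*d + 72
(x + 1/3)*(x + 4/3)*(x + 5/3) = x^3 + 10*x^2/3 + 29*x/9 + 20/27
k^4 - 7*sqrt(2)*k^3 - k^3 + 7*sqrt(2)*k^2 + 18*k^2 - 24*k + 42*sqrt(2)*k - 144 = (k - 3)*(k + 2)*(k - 4*sqrt(2))*(k - 3*sqrt(2))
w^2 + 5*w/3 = w*(w + 5/3)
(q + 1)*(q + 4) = q^2 + 5*q + 4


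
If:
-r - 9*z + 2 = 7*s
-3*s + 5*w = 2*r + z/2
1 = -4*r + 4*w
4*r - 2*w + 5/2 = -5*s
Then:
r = -131/246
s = -23/123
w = -139/492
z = 35/82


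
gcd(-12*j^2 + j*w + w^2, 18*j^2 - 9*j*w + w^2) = -3*j + w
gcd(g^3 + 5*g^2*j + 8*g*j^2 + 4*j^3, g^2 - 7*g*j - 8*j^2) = g + j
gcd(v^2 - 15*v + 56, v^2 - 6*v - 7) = v - 7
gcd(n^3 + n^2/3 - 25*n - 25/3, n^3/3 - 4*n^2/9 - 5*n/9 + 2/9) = 1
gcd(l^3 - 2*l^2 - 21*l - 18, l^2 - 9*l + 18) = l - 6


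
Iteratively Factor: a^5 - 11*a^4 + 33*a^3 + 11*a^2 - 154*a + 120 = (a + 2)*(a^4 - 13*a^3 + 59*a^2 - 107*a + 60) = (a - 3)*(a + 2)*(a^3 - 10*a^2 + 29*a - 20) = (a - 4)*(a - 3)*(a + 2)*(a^2 - 6*a + 5) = (a - 5)*(a - 4)*(a - 3)*(a + 2)*(a - 1)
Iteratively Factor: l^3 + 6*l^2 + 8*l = (l + 4)*(l^2 + 2*l) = l*(l + 4)*(l + 2)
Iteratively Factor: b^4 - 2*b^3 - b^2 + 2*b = (b)*(b^3 - 2*b^2 - b + 2) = b*(b - 1)*(b^2 - b - 2) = b*(b - 2)*(b - 1)*(b + 1)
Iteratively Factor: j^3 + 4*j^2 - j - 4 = (j - 1)*(j^2 + 5*j + 4) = (j - 1)*(j + 1)*(j + 4)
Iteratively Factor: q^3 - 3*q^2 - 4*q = (q - 4)*(q^2 + q) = q*(q - 4)*(q + 1)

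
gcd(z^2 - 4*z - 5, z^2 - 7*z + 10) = z - 5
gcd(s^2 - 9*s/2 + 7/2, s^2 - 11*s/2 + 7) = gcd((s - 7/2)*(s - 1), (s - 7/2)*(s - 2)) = s - 7/2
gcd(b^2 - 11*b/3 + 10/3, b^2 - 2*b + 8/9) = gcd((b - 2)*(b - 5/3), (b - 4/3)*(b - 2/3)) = 1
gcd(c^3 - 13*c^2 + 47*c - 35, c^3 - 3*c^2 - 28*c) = c - 7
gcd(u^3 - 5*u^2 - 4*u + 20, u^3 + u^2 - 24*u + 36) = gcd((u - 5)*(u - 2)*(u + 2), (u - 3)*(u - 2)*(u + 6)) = u - 2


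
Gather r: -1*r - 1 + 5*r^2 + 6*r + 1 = 5*r^2 + 5*r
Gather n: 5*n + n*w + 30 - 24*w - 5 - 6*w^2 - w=n*(w + 5) - 6*w^2 - 25*w + 25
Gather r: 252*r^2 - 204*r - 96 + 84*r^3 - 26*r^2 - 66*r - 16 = 84*r^3 + 226*r^2 - 270*r - 112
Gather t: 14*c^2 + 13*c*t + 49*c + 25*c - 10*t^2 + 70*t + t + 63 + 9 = 14*c^2 + 74*c - 10*t^2 + t*(13*c + 71) + 72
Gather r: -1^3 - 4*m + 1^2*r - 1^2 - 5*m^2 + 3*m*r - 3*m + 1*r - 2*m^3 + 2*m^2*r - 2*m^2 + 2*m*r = -2*m^3 - 7*m^2 - 7*m + r*(2*m^2 + 5*m + 2) - 2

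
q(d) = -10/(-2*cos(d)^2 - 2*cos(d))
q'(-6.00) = 1.15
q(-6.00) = 2.66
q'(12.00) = -2.98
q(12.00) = 3.21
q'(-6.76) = -2.26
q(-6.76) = 2.98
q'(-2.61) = 129.68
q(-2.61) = -42.03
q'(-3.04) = 19073.54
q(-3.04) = -974.75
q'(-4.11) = -9.10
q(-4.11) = -20.36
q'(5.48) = -6.21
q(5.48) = 4.25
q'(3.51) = 397.89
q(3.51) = -79.88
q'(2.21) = -13.38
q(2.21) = -20.77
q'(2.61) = -129.68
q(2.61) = -42.03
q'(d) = -10*(-4*sin(d)*cos(d) - 2*sin(d))/(-2*cos(d)^2 - 2*cos(d))^2 = 5*(sin(d)/cos(d)^2 + 2*tan(d))/(cos(d) + 1)^2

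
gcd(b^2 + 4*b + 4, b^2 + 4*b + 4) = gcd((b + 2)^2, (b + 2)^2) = b^2 + 4*b + 4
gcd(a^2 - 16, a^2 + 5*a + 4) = a + 4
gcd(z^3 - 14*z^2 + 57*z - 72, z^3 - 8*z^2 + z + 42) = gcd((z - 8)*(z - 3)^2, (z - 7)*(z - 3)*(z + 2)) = z - 3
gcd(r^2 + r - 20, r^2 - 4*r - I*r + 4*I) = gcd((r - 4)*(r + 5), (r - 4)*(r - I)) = r - 4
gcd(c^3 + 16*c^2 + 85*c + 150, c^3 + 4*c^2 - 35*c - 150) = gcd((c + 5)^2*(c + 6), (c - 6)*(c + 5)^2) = c^2 + 10*c + 25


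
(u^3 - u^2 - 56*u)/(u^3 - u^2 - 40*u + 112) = u*(u - 8)/(u^2 - 8*u + 16)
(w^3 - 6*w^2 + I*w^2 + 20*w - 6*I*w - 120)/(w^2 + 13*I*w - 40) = (w^2 + w*(-6 - 4*I) + 24*I)/(w + 8*I)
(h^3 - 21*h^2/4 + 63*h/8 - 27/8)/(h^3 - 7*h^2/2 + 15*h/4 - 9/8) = (4*h^2 - 15*h + 9)/(4*h^2 - 8*h + 3)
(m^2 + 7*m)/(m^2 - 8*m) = (m + 7)/(m - 8)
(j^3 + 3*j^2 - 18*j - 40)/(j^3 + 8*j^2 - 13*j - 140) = (j + 2)/(j + 7)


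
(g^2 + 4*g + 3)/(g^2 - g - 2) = (g + 3)/(g - 2)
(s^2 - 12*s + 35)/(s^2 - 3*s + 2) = (s^2 - 12*s + 35)/(s^2 - 3*s + 2)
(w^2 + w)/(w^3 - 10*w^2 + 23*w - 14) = w*(w + 1)/(w^3 - 10*w^2 + 23*w - 14)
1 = 1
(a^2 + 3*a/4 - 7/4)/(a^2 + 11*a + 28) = (4*a^2 + 3*a - 7)/(4*(a^2 + 11*a + 28))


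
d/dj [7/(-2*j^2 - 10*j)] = 7*(2*j + 5)/(2*j^2*(j + 5)^2)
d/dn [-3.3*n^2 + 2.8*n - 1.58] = 2.8 - 6.6*n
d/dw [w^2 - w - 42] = 2*w - 1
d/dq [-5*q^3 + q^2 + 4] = q*(2 - 15*q)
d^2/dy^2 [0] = 0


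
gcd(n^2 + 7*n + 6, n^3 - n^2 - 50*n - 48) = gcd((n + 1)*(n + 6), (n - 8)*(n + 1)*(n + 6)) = n^2 + 7*n + 6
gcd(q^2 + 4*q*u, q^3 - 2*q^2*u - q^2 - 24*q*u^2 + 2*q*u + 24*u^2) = q + 4*u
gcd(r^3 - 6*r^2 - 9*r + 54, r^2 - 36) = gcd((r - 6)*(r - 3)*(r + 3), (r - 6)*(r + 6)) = r - 6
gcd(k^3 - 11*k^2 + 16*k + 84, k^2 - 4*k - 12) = k^2 - 4*k - 12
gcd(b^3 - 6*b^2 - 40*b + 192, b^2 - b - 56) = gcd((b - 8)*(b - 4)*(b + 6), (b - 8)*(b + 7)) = b - 8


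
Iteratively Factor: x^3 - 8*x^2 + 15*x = (x)*(x^2 - 8*x + 15) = x*(x - 3)*(x - 5)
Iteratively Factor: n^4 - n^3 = (n)*(n^3 - n^2) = n*(n - 1)*(n^2) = n^2*(n - 1)*(n)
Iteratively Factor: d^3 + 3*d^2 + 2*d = (d + 2)*(d^2 + d) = (d + 1)*(d + 2)*(d)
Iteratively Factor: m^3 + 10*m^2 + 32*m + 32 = (m + 4)*(m^2 + 6*m + 8) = (m + 2)*(m + 4)*(m + 4)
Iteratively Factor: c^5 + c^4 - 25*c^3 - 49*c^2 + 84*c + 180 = (c - 5)*(c^4 + 6*c^3 + 5*c^2 - 24*c - 36) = (c - 5)*(c + 2)*(c^3 + 4*c^2 - 3*c - 18) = (c - 5)*(c + 2)*(c + 3)*(c^2 + c - 6) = (c - 5)*(c + 2)*(c + 3)^2*(c - 2)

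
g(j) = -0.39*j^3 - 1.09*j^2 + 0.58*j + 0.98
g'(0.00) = 0.58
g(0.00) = 0.98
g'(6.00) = -54.62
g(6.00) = -119.02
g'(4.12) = -28.26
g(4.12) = -42.41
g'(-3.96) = -9.13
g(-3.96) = 5.81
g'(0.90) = -2.33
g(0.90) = 0.33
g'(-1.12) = 1.55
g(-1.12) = -0.49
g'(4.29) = -30.30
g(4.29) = -47.38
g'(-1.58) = 1.10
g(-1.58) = -1.12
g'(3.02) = -16.67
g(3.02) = -17.95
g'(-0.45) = 1.32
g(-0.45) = 0.53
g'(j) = -1.17*j^2 - 2.18*j + 0.58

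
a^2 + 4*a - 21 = (a - 3)*(a + 7)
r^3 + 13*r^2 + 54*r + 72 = (r + 3)*(r + 4)*(r + 6)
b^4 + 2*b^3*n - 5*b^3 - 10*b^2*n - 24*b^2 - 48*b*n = b*(b - 8)*(b + 3)*(b + 2*n)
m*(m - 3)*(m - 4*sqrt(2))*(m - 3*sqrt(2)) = m^4 - 7*sqrt(2)*m^3 - 3*m^3 + 24*m^2 + 21*sqrt(2)*m^2 - 72*m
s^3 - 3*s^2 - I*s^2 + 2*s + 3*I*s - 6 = (s - 3)*(s - 2*I)*(s + I)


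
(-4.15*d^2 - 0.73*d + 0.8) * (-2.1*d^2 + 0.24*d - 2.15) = 8.715*d^4 + 0.537*d^3 + 7.0673*d^2 + 1.7615*d - 1.72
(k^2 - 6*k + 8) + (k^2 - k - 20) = 2*k^2 - 7*k - 12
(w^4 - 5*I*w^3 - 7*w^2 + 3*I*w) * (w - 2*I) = w^5 - 7*I*w^4 - 17*w^3 + 17*I*w^2 + 6*w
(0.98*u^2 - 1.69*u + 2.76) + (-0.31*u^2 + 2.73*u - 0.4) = 0.67*u^2 + 1.04*u + 2.36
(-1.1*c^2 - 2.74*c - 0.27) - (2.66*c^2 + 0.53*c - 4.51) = -3.76*c^2 - 3.27*c + 4.24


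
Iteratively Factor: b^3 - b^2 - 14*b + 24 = (b + 4)*(b^2 - 5*b + 6) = (b - 2)*(b + 4)*(b - 3)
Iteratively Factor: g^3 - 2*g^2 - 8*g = (g)*(g^2 - 2*g - 8) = g*(g - 4)*(g + 2)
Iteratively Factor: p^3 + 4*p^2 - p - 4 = (p + 1)*(p^2 + 3*p - 4) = (p - 1)*(p + 1)*(p + 4)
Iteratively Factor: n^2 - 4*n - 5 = (n - 5)*(n + 1)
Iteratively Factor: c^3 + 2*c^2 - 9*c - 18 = (c - 3)*(c^2 + 5*c + 6) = (c - 3)*(c + 2)*(c + 3)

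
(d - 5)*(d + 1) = d^2 - 4*d - 5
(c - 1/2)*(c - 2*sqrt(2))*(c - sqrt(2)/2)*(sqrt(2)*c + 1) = sqrt(2)*c^4 - 4*c^3 - sqrt(2)*c^3/2 - sqrt(2)*c^2/2 + 2*c^2 + sqrt(2)*c/4 + 2*c - 1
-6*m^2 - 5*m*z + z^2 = (-6*m + z)*(m + z)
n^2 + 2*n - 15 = (n - 3)*(n + 5)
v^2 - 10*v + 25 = (v - 5)^2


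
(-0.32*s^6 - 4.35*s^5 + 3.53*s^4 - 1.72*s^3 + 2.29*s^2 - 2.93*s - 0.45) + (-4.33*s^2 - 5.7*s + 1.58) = -0.32*s^6 - 4.35*s^5 + 3.53*s^4 - 1.72*s^3 - 2.04*s^2 - 8.63*s + 1.13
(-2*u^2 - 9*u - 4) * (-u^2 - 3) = 2*u^4 + 9*u^3 + 10*u^2 + 27*u + 12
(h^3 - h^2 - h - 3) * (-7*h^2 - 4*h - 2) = -7*h^5 + 3*h^4 + 9*h^3 + 27*h^2 + 14*h + 6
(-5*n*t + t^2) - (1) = -5*n*t + t^2 - 1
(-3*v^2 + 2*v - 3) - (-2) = -3*v^2 + 2*v - 1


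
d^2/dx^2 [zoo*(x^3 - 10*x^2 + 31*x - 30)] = zoo*(x + 1)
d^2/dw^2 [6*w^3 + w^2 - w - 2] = 36*w + 2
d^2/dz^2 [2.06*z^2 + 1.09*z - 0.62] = 4.12000000000000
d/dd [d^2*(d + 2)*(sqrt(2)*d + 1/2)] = d*(8*sqrt(2)*d^2 + 3*d + 12*sqrt(2)*d + 4)/2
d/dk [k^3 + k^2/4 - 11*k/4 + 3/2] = 3*k^2 + k/2 - 11/4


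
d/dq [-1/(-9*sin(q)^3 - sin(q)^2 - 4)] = -(27*sin(q) + 2)*sin(q)*cos(q)/(9*sin(q)^3 + sin(q)^2 + 4)^2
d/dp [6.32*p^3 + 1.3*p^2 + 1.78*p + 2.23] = 18.96*p^2 + 2.6*p + 1.78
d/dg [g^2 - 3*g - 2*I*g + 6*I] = 2*g - 3 - 2*I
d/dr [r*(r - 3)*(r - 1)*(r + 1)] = 4*r^3 - 9*r^2 - 2*r + 3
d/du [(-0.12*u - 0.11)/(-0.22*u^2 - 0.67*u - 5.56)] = (-0.0264*u^2 - 0.0484*u + 0.5935)/(0.0484*u^4 + 0.2948*u^3 + 2.8953*u^2 + 7.4504*u + 30.9136)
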